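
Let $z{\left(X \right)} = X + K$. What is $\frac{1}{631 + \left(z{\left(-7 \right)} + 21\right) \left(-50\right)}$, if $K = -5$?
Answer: $\frac{1}{181} \approx 0.0055249$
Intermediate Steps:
$z{\left(X \right)} = -5 + X$ ($z{\left(X \right)} = X - 5 = -5 + X$)
$\frac{1}{631 + \left(z{\left(-7 \right)} + 21\right) \left(-50\right)} = \frac{1}{631 + \left(\left(-5 - 7\right) + 21\right) \left(-50\right)} = \frac{1}{631 + \left(-12 + 21\right) \left(-50\right)} = \frac{1}{631 + 9 \left(-50\right)} = \frac{1}{631 - 450} = \frac{1}{181}$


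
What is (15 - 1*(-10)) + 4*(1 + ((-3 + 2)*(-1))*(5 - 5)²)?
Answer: 29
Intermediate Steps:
(15 - 1*(-10)) + 4*(1 + ((-3 + 2)*(-1))*(5 - 5)²) = (15 + 10) + 4*(1 - 1*(-1)*0²) = 25 + 4*(1 + 1*0) = 25 + 4*(1 + 0) = 25 + 4*1 = 25 + 4 = 29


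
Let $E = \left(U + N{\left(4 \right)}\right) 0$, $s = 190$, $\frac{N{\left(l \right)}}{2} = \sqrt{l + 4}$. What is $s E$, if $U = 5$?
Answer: $0$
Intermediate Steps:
$N{\left(l \right)} = 2 \sqrt{4 + l}$ ($N{\left(l \right)} = 2 \sqrt{l + 4} = 2 \sqrt{4 + l}$)
$E = 0$ ($E = \left(5 + 2 \sqrt{4 + 4}\right) 0 = \left(5 + 2 \sqrt{8}\right) 0 = \left(5 + 2 \cdot 2 \sqrt{2}\right) 0 = \left(5 + 4 \sqrt{2}\right) 0 = 0$)
$s E = 190 \cdot 0 = 0$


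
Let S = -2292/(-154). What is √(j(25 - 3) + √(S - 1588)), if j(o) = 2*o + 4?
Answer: √(284592 + 77*I*√9327010)/77 ≈ 7.4252 + 2.6708*I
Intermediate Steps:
S = 1146/77 (S = -2292*(-1/154) = 1146/77 ≈ 14.883)
j(o) = 4 + 2*o
√(j(25 - 3) + √(S - 1588)) = √((4 + 2*(25 - 3)) + √(1146/77 - 1588)) = √((4 + 2*22) + √(-121130/77)) = √((4 + 44) + I*√9327010/77) = √(48 + I*√9327010/77)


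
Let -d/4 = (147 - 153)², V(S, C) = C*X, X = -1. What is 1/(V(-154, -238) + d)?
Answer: 1/94 ≈ 0.010638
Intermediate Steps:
V(S, C) = -C (V(S, C) = C*(-1) = -C)
d = -144 (d = -4*(147 - 153)² = -4*(-6)² = -4*36 = -144)
1/(V(-154, -238) + d) = 1/(-1*(-238) - 144) = 1/(238 - 144) = 1/94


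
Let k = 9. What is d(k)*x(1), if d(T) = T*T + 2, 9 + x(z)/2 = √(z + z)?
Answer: -1494 + 166*√2 ≈ -1259.2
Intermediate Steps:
x(z) = -18 + 2*√2*√z (x(z) = -18 + 2*√(z + z) = -18 + 2*√(2*z) = -18 + 2*(√2*√z) = -18 + 2*√2*√z)
d(T) = 2 + T² (d(T) = T² + 2 = 2 + T²)
d(k)*x(1) = (2 + 9²)*(-18 + 2*√2*√1) = (2 + 81)*(-18 + 2*√2*1) = 83*(-18 + 2*√2) = -1494 + 166*√2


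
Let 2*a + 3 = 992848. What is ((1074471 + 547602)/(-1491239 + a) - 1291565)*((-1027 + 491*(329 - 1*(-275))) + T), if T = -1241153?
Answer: 809996884801268752/663211 ≈ 1.2213e+12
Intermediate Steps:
a = 992845/2 (a = -3/2 + (1/2)*992848 = -3/2 + 496424 = 992845/2 ≈ 4.9642e+5)
((1074471 + 547602)/(-1491239 + a) - 1291565)*((-1027 + 491*(329 - 1*(-275))) + T) = ((1074471 + 547602)/(-1491239 + 992845/2) - 1291565)*((-1027 + 491*(329 - 1*(-275))) - 1241153) = (1622073/(-1989633/2) - 1291565)*((-1027 + 491*(329 + 275)) - 1241153) = (1622073*(-2/1989633) - 1291565)*((-1027 + 491*604) - 1241153) = (-1081382/663211 - 1291565)*((-1027 + 296564) - 1241153) = -856581196597*(295537 - 1241153)/663211 = -856581196597/663211*(-945616) = 809996884801268752/663211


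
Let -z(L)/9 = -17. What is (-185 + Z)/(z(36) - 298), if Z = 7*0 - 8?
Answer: 193/145 ≈ 1.3310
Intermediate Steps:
z(L) = 153 (z(L) = -9*(-17) = 153)
Z = -8 (Z = 0 - 8 = -8)
(-185 + Z)/(z(36) - 298) = (-185 - 8)/(153 - 298) = -193/(-145) = -193*(-1/145) = 193/145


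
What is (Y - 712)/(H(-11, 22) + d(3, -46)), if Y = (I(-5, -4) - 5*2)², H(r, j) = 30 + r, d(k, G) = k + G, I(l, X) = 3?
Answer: 221/8 ≈ 27.625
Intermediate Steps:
d(k, G) = G + k
Y = 49 (Y = (3 - 5*2)² = (3 - 10)² = (-7)² = 49)
(Y - 712)/(H(-11, 22) + d(3, -46)) = (49 - 712)/((30 - 11) + (-46 + 3)) = -663/(19 - 43) = -663/(-24) = -663*(-1/24) = 221/8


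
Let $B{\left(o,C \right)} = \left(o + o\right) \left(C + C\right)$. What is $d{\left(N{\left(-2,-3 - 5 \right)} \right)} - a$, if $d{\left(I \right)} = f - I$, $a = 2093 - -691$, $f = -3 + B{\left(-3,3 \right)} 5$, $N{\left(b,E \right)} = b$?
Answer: $-2965$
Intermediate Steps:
$B{\left(o,C \right)} = 4 C o$ ($B{\left(o,C \right)} = 2 o 2 C = 4 C o$)
$f = -183$ ($f = -3 + 4 \cdot 3 \left(-3\right) 5 = -3 - 180 = -183$)
$a = 2784$ ($a = 2093 + 691 = 2784$)
$d{\left(I \right)} = -183 - I$
$d{\left(N{\left(-2,-3 - 5 \right)} \right)} - a = \left(-183 - -2\right) - 2784 = \left(-183 + 2\right) - 2784 = -181 - 2784 = -2965$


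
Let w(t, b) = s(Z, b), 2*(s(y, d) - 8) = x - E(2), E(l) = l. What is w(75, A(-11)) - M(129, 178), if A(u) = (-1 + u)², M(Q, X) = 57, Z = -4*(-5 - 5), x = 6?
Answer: -47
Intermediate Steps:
Z = 40 (Z = -4*(-10) = 40)
s(y, d) = 10 (s(y, d) = 8 + (6 - 1*2)/2 = 8 + (6 - 2)/2 = 8 + (½)*4 = 8 + 2 = 10)
w(t, b) = 10
w(75, A(-11)) - M(129, 178) = 10 - 1*57 = 10 - 57 = -47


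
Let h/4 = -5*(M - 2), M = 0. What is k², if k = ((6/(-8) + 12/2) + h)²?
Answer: 1073283121/256 ≈ 4.1925e+6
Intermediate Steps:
h = 40 (h = 4*(-5*(0 - 2)) = 4*(-5*(-2)) = 4*10 = 40)
k = 32761/16 (k = ((6/(-8) + 12/2) + 40)² = ((6*(-⅛) + 12*(½)) + 40)² = ((-¾ + 6) + 40)² = (21/4 + 40)² = (181/4)² = 32761/16 ≈ 2047.6)
k² = (32761/16)² = 1073283121/256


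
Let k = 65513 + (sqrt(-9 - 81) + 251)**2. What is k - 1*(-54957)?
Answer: 183381 + 1506*I*sqrt(10) ≈ 1.8338e+5 + 4762.4*I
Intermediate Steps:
k = 65513 + (251 + 3*I*sqrt(10))**2 (k = 65513 + (sqrt(-90) + 251)**2 = 65513 + (3*I*sqrt(10) + 251)**2 = 65513 + (251 + 3*I*sqrt(10))**2 ≈ 1.2842e+5 + 4762.4*I)
k - 1*(-54957) = (128424 + 1506*I*sqrt(10)) - 1*(-54957) = (128424 + 1506*I*sqrt(10)) + 54957 = 183381 + 1506*I*sqrt(10)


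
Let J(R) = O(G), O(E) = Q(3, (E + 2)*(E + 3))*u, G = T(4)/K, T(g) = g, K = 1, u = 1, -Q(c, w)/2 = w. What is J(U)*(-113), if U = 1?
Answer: 9492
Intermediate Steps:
Q(c, w) = -2*w
G = 4 (G = 4/1 = 4*1 = 4)
O(E) = -2*(2 + E)*(3 + E) (O(E) = -2*(E + 2)*(E + 3)*1 = -2*(2 + E)*(3 + E)*1 = -2*(2 + E)*(3 + E))
J(R) = -84 (J(R) = -12 - 10*4 - 2*4² = -12 - 40 - 2*16 = -12 - 40 - 32 = -84)
J(U)*(-113) = -84*(-113) = 9492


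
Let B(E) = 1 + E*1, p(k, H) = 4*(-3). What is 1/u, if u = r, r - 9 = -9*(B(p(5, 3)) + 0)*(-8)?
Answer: -1/783 ≈ -0.0012771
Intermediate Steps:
p(k, H) = -12
B(E) = 1 + E
r = -783 (r = 9 - 9*((1 - 12) + 0)*(-8) = 9 - 9*(-11 + 0)*(-8) = 9 - 9*(-11)*(-8) = 9 + 99*(-8) = 9 - 792 = -783)
u = -783
1/u = 1/(-783) = -1/783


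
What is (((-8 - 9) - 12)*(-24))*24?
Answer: 16704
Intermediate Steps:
(((-8 - 9) - 12)*(-24))*24 = ((-17 - 12)*(-24))*24 = -29*(-24)*24 = 696*24 = 16704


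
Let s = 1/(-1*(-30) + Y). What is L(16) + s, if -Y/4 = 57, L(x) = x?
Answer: 3167/198 ≈ 15.995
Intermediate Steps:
Y = -228 (Y = -4*57 = -228)
s = -1/198 (s = 1/(-1*(-30) - 228) = 1/(30 - 228) = 1/(-198) = -1/198 ≈ -0.0050505)
L(16) + s = 16 - 1/198 = 3167/198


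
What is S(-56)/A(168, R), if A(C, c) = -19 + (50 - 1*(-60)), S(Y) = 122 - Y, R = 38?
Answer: 178/91 ≈ 1.9560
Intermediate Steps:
A(C, c) = 91 (A(C, c) = -19 + (50 + 60) = -19 + 110 = 91)
S(-56)/A(168, R) = (122 - 1*(-56))/91 = (122 + 56)*(1/91) = 178*(1/91) = 178/91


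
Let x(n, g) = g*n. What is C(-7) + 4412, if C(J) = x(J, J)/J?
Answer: 4405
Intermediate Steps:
C(J) = J (C(J) = (J*J)/J = J²/J = J)
C(-7) + 4412 = -7 + 4412 = 4405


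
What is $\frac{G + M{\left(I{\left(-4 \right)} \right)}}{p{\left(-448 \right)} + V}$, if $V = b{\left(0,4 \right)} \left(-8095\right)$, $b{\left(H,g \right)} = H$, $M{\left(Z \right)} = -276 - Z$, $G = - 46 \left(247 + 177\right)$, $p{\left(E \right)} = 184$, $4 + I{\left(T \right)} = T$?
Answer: $- \frac{4943}{46} \approx -107.46$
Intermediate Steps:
$I{\left(T \right)} = -4 + T$
$G = -19504$ ($G = \left(-46\right) 424 = -19504$)
$V = 0$ ($V = 0 \left(-8095\right) = 0$)
$\frac{G + M{\left(I{\left(-4 \right)} \right)}}{p{\left(-448 \right)} + V} = \frac{-19504 - 268}{184 + 0} = \frac{-19504 - 268}{184} = \left(-19504 + \left(-276 + 8\right)\right) \frac{1}{184} = \left(-19504 - 268\right) \frac{1}{184} = \left(-19772\right) \frac{1}{184} = - \frac{4943}{46}$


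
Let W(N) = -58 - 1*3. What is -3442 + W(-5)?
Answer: -3503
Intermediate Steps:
W(N) = -61 (W(N) = -58 - 3 = -61)
-3442 + W(-5) = -3442 - 61 = -3503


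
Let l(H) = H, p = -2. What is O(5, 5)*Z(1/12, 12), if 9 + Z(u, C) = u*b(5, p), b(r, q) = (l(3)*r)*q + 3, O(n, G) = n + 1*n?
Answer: -225/2 ≈ -112.50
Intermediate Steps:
O(n, G) = 2*n (O(n, G) = n + n = 2*n)
b(r, q) = 3 + 3*q*r (b(r, q) = (3*r)*q + 3 = 3*q*r + 3 = 3 + 3*q*r)
Z(u, C) = -9 - 27*u (Z(u, C) = -9 + u*(3 + 3*(-2)*5) = -9 + u*(3 - 30) = -9 + u*(-27) = -9 - 27*u)
O(5, 5)*Z(1/12, 12) = (2*5)*(-9 - 27/12) = 10*(-9 - 27*1/12) = 10*(-9 - 9/4) = 10*(-45/4) = -225/2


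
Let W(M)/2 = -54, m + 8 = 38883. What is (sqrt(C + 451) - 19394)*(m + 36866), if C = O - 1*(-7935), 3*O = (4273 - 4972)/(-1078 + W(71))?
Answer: -1468920954 + 75741*sqrt(11795990394)/1186 ≈ -1.4620e+9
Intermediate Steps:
m = 38875 (m = -8 + 38883 = 38875)
W(M) = -108 (W(M) = 2*(-54) = -108)
O = 233/1186 (O = ((4273 - 4972)/(-1078 - 108))/3 = (-699/(-1186))/3 = (-699*(-1/1186))/3 = (1/3)*(699/1186) = 233/1186 ≈ 0.19646)
C = 9411143/1186 (C = 233/1186 - 1*(-7935) = 233/1186 + 7935 = 9411143/1186 ≈ 7935.2)
(sqrt(C + 451) - 19394)*(m + 36866) = (sqrt(9411143/1186 + 451) - 19394)*(38875 + 36866) = (sqrt(9946029/1186) - 19394)*75741 = (sqrt(11795990394)/1186 - 19394)*75741 = (-19394 + sqrt(11795990394)/1186)*75741 = -1468920954 + 75741*sqrt(11795990394)/1186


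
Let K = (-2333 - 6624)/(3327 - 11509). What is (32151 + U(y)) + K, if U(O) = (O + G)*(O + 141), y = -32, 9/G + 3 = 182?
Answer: 41988829059/1464578 ≈ 28670.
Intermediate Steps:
G = 9/179 (G = 9/(-3 + 182) = 9/179 ≈ 0.050279)
K = 8957/8182 (K = -8957/(-8182) = -8957*(-1/8182) = 8957/8182 ≈ 1.0947)
U(O) = (141 + O)*(9/179 + O) (U(O) = (O + 9/179)*(O + 141) = (9/179 + O)*(141 + O) = (141 + O)*(9/179 + O))
(32151 + U(y)) + K = (32151 + (1269/179 + (-32)² + (25248/179)*(-32))) + 8957/8182 = (32151 + (1269/179 + 1024 - 807936/179)) + 8957/8182 = (32151 - 623371/179) + 8957/8182 = 5131658/179 + 8957/8182 = 41988829059/1464578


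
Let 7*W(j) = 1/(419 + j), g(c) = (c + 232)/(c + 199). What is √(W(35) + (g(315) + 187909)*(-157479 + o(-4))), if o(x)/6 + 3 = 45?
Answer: I*√4927098106561505433713/408373 ≈ 1.7189e+5*I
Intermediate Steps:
o(x) = 252 (o(x) = -18 + 6*45 = -18 + 270 = 252)
g(c) = (232 + c)/(199 + c)
W(j) = 1/(7*(419 + j))
√(W(35) + (g(315) + 187909)*(-157479 + o(-4))) = √(1/(7*(419 + 35)) + ((232 + 315)/(199 + 315) + 187909)*(-157479 + 252)) = √((⅐)/454 + (547/514 + 187909)*(-157227)) = √((⅐)*(1/454) + ((1/514)*547 + 187909)*(-157227)) = √(1/3178 + (547/514 + 187909)*(-157227)) = √(1/3178 + (96585773/514)*(-157227)) = √(1/3178 - 15185891331471/514) = √(-12065190662853581/408373) = I*√4927098106561505433713/408373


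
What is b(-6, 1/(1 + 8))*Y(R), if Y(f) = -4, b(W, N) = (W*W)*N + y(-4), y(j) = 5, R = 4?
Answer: -36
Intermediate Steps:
b(W, N) = 5 + N*W² (b(W, N) = (W*W)*N + 5 = W²*N + 5 = N*W² + 5 = 5 + N*W²)
b(-6, 1/(1 + 8))*Y(R) = (5 + (-6)²/(1 + 8))*(-4) = (5 + 36/9)*(-4) = (5 + (⅑)*36)*(-4) = (5 + 4)*(-4) = 9*(-4) = -36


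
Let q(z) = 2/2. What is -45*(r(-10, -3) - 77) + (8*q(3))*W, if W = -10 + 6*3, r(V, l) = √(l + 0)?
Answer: 3529 - 45*I*√3 ≈ 3529.0 - 77.942*I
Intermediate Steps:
q(z) = 1 (q(z) = 2*(½) = 1)
r(V, l) = √l
W = 8 (W = -10 + 18 = 8)
-45*(r(-10, -3) - 77) + (8*q(3))*W = -45*(√(-3) - 77) + (8*1)*8 = -45*(I*√3 - 77) + 8*8 = -45*(-77 + I*√3) + 64 = (3465 - 45*I*√3) + 64 = 3529 - 45*I*√3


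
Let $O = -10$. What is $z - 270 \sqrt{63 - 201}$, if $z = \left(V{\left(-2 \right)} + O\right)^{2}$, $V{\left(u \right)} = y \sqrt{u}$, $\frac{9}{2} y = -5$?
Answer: $\frac{7900}{81} - 270 i \sqrt{138} + \frac{200 i \sqrt{2}}{9} \approx 97.531 - 3140.4 i$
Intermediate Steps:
$y = - \frac{10}{9}$ ($y = \frac{2}{9} \left(-5\right) = - \frac{10}{9} \approx -1.1111$)
$V{\left(u \right)} = - \frac{10 \sqrt{u}}{9}$
$z = \left(-10 - \frac{10 i \sqrt{2}}{9}\right)^{2}$ ($z = \left(- \frac{10 \sqrt{-2}}{9} - 10\right)^{2} = \left(- \frac{10 i \sqrt{2}}{9} - 10\right)^{2} = \left(-10 - \frac{10 i \sqrt{2}}{9}\right)^{2} \approx 97.531 + 31.427 i$)
$z - 270 \sqrt{63 - 201} = \left(\frac{7900}{81} + \frac{200 i \sqrt{2}}{9}\right) - 270 \sqrt{63 - 201} = \left(\frac{7900}{81} + \frac{200 i \sqrt{2}}{9}\right) - 270 \sqrt{-138} = \left(\frac{7900}{81} + \frac{200 i \sqrt{2}}{9}\right) - 270 i \sqrt{138} = \frac{7900}{81} - 270 i \sqrt{138} + \frac{200 i \sqrt{2}}{9}$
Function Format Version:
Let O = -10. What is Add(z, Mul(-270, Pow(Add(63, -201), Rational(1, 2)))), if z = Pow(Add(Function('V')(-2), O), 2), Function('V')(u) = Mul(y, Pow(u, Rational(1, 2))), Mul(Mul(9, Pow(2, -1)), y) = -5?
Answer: Add(Rational(7900, 81), Mul(-270, I, Pow(138, Rational(1, 2))), Mul(Rational(200, 9), I, Pow(2, Rational(1, 2)))) ≈ Add(97.531, Mul(-3140.4, I))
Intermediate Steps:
y = Rational(-10, 9) (y = Mul(Rational(2, 9), -5) = Rational(-10, 9) ≈ -1.1111)
Function('V')(u) = Mul(Rational(-10, 9), Pow(u, Rational(1, 2)))
z = Pow(Add(-10, Mul(Rational(-10, 9), I, Pow(2, Rational(1, 2)))), 2) (z = Pow(Add(Mul(Rational(-10, 9), Pow(-2, Rational(1, 2))), -10), 2) = Pow(Add(Mul(Rational(-10, 9), Mul(I, Pow(2, Rational(1, 2)))), -10), 2) = Pow(Add(Mul(Rational(-10, 9), I, Pow(2, Rational(1, 2))), -10), 2) = Pow(Add(-10, Mul(Rational(-10, 9), I, Pow(2, Rational(1, 2)))), 2) ≈ Add(97.531, Mul(31.427, I)))
Add(z, Mul(-270, Pow(Add(63, -201), Rational(1, 2)))) = Add(Add(Rational(7900, 81), Mul(Rational(200, 9), I, Pow(2, Rational(1, 2)))), Mul(-270, Pow(Add(63, -201), Rational(1, 2)))) = Add(Add(Rational(7900, 81), Mul(Rational(200, 9), I, Pow(2, Rational(1, 2)))), Mul(-270, Pow(-138, Rational(1, 2)))) = Add(Add(Rational(7900, 81), Mul(Rational(200, 9), I, Pow(2, Rational(1, 2)))), Mul(-270, Mul(I, Pow(138, Rational(1, 2))))) = Add(Add(Rational(7900, 81), Mul(Rational(200, 9), I, Pow(2, Rational(1, 2)))), Mul(-270, I, Pow(138, Rational(1, 2)))) = Add(Rational(7900, 81), Mul(-270, I, Pow(138, Rational(1, 2))), Mul(Rational(200, 9), I, Pow(2, Rational(1, 2))))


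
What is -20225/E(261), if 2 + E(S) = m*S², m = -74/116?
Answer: 40450/86917 ≈ 0.46539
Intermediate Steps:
m = -37/58 (m = -74*1/116 = -37/58 ≈ -0.63793)
E(S) = -2 - 37*S²/58
-20225/E(261) = -20225/(-2 - 37/58*261²) = -20225/(-2 - 37/58*68121) = -20225/(-2 - 86913/2) = -20225/(-86917/2) = -20225*(-2/86917) = 40450/86917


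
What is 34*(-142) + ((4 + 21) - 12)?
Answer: -4815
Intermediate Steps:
34*(-142) + ((4 + 21) - 12) = -4828 + (25 - 12) = -4828 + 13 = -4815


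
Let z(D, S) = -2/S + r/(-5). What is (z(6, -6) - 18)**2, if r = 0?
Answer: 2809/9 ≈ 312.11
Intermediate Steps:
z(D, S) = -2/S (z(D, S) = -2/S + 0/(-5) = -2/S + 0*(-1/5) = -2/S + 0 = -2/S)
(z(6, -6) - 18)**2 = (-2/(-6) - 18)**2 = (-2*(-1/6) - 18)**2 = (1/3 - 18)**2 = (-53/3)**2 = 2809/9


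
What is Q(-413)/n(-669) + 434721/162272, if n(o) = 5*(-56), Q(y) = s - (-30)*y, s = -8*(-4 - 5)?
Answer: 265073547/5679520 ≈ 46.672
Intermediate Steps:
s = 72 (s = -8*(-9) = 72)
Q(y) = 72 + 30*y (Q(y) = 72 - (-30)*y = 72 + 30*y)
n(o) = -280
Q(-413)/n(-669) + 434721/162272 = (72 + 30*(-413))/(-280) + 434721/162272 = (72 - 12390)*(-1/280) + 434721*(1/162272) = -12318*(-1/280) + 434721/162272 = 6159/140 + 434721/162272 = 265073547/5679520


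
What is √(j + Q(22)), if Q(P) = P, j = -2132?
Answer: I*√2110 ≈ 45.935*I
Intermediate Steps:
√(j + Q(22)) = √(-2132 + 22) = √(-2110) = I*√2110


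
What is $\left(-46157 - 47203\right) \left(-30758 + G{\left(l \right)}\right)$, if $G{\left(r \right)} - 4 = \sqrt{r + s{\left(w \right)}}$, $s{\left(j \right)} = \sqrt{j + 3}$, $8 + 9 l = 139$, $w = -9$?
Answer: $2871193440 - 31120 \sqrt{131 + 9 i \sqrt{6}} \approx 2.8708 \cdot 10^{9} - 29866.0 i$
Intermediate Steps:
$l = \frac{131}{9}$ ($l = - \frac{8}{9} + \frac{1}{9} \cdot 139 = - \frac{8}{9} + \frac{139}{9} = \frac{131}{9} \approx 14.556$)
$s{\left(j \right)} = \sqrt{3 + j}$
$G{\left(r \right)} = 4 + \sqrt{r + i \sqrt{6}}$ ($G{\left(r \right)} = 4 + \sqrt{r + \sqrt{3 - 9}} = 4 + \sqrt{r + \sqrt{-6}} = 4 + \sqrt{r + i \sqrt{6}}$)
$\left(-46157 - 47203\right) \left(-30758 + G{\left(l \right)}\right) = \left(-46157 - 47203\right) \left(-30758 + \left(4 + \sqrt{\frac{131}{9} + i \sqrt{6}}\right)\right) = - 93360 \left(-30754 + \sqrt{\frac{131}{9} + i \sqrt{6}}\right) = 2871193440 - 93360 \sqrt{\frac{131}{9} + i \sqrt{6}}$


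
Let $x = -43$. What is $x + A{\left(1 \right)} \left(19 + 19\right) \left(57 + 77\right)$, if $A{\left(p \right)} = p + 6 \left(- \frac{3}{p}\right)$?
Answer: $-86607$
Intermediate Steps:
$A{\left(p \right)} = p - \frac{18}{p}$
$x + A{\left(1 \right)} \left(19 + 19\right) \left(57 + 77\right) = -43 + \left(1 - \frac{18}{1}\right) \left(19 + 19\right) \left(57 + 77\right) = -43 + \left(1 - 18\right) 38 \cdot 134 = -43 + \left(1 - 18\right) 5092 = -43 - 86564 = -86607$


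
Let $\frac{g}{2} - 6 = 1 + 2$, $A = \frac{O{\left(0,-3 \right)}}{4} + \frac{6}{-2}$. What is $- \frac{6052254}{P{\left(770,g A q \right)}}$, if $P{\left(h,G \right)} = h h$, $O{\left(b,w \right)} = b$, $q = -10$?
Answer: $- \frac{3026127}{296450} \approx -10.208$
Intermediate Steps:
$A = -3$ ($A = \frac{0}{4} + \frac{6}{-2} = 0 \cdot \frac{1}{4} + 6 \left(- \frac{1}{2}\right) = 0 - 3 = -3$)
$g = 18$ ($g = 12 + 2 \left(1 + 2\right) = 12 + 2 \cdot 3 = 12 + 6 = 18$)
$P{\left(h,G \right)} = h^{2}$
$- \frac{6052254}{P{\left(770,g A q \right)}} = - \frac{6052254}{770^{2}} = - \frac{6052254}{592900} = \left(-6052254\right) \frac{1}{592900} = - \frac{3026127}{296450}$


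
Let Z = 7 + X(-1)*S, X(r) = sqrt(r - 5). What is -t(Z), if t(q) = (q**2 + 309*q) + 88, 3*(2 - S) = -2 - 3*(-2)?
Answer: -6892/3 - 646*I*sqrt(6)/3 ≈ -2297.3 - 527.46*I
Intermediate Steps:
S = 2/3 (S = 2 - (-2 - 3*(-2))/3 = 2 - (-2 + 6)/3 = 2 - 1/3*4 = 2 - 4/3 = 2/3 ≈ 0.66667)
X(r) = sqrt(-5 + r)
Z = 7 + 2*I*sqrt(6)/3 (Z = 7 + sqrt(-5 - 1)*(2/3) = 7 + sqrt(-6)*(2/3) = 7 + (I*sqrt(6))*(2/3) = 7 + 2*I*sqrt(6)/3 ≈ 7.0 + 1.633*I)
t(q) = 88 + q**2 + 309*q
-t(Z) = -(88 + (7 + 2*I*sqrt(6)/3)**2 + 309*(7 + 2*I*sqrt(6)/3)) = -(88 + (7 + 2*I*sqrt(6)/3)**2 + (2163 + 206*I*sqrt(6))) = -(2251 + (7 + 2*I*sqrt(6)/3)**2 + 206*I*sqrt(6)) = -2251 - (7 + 2*I*sqrt(6)/3)**2 - 206*I*sqrt(6)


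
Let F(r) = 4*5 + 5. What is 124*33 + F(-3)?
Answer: 4117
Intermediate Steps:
F(r) = 25 (F(r) = 20 + 5 = 25)
124*33 + F(-3) = 124*33 + 25 = 4092 + 25 = 4117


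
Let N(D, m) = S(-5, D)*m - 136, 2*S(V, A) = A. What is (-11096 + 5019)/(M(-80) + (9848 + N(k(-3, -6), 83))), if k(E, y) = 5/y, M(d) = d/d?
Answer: -72924/116141 ≈ -0.62789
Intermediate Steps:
M(d) = 1
S(V, A) = A/2
N(D, m) = -136 + D*m/2 (N(D, m) = (D/2)*m - 136 = D*m/2 - 136 = -136 + D*m/2)
(-11096 + 5019)/(M(-80) + (9848 + N(k(-3, -6), 83))) = (-11096 + 5019)/(1 + (9848 + (-136 + (1/2)*(5/(-6))*83))) = -6077/(1 + (9848 + (-136 + (1/2)*(5*(-1/6))*83))) = -6077/(1 + (9848 + (-136 + (1/2)*(-5/6)*83))) = -6077/(1 + (9848 + (-136 - 415/12))) = -6077/(1 + (9848 - 2047/12)) = -6077/(1 + 116129/12) = -6077/116141/12 = -6077*12/116141 = -72924/116141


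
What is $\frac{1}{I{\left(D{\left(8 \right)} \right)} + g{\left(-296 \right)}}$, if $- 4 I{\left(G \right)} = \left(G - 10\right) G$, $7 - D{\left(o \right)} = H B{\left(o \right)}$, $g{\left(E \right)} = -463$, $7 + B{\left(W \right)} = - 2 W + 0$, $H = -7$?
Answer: $- \frac{1}{6777} \approx -0.00014756$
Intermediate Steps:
$B{\left(W \right)} = -7 - 2 W$ ($B{\left(W \right)} = -7 + \left(- 2 W + 0\right) = -7 - 2 W$)
$D{\left(o \right)} = -42 - 14 o$ ($D{\left(o \right)} = 7 - - 7 \left(-7 - 2 o\right) = 7 - \left(49 + 14 o\right) = -42 - 14 o$)
$I{\left(G \right)} = - \frac{G \left(-10 + G\right)}{4}$ ($I{\left(G \right)} = - \frac{\left(G - 10\right) G}{4} = - \frac{\left(-10 + G\right) G}{4} = - \frac{G \left(-10 + G\right)}{4}$)
$\frac{1}{I{\left(D{\left(8 \right)} \right)} + g{\left(-296 \right)}} = \frac{1}{\frac{\left(-42 - 112\right) \left(10 - \left(-42 - 112\right)\right)}{4} - 463} = \frac{1}{\frac{1}{4} \left(-154\right) \left(10 - -154\right) - 463} = \frac{1}{\frac{1}{4} \left(-154\right) \left(10 + 154\right) - 463} = \frac{1}{\frac{1}{4} \left(-154\right) 164 - 463} = \frac{1}{-6314 - 463} = \frac{1}{-6777} = - \frac{1}{6777}$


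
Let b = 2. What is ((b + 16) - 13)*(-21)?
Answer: -105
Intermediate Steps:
((b + 16) - 13)*(-21) = ((2 + 16) - 13)*(-21) = (18 - 13)*(-21) = 5*(-21) = -105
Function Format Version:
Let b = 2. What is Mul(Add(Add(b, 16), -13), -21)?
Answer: -105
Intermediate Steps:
Mul(Add(Add(b, 16), -13), -21) = Mul(Add(Add(2, 16), -13), -21) = Mul(Add(18, -13), -21) = Mul(5, -21) = -105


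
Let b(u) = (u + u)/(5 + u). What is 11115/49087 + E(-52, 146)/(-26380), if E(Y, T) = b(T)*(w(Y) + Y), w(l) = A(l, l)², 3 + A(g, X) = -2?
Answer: 11165567652/48883043515 ≈ 0.22841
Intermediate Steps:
A(g, X) = -5 (A(g, X) = -3 - 2 = -5)
b(u) = 2*u/(5 + u) (b(u) = (2*u)/(5 + u) = 2*u/(5 + u))
w(l) = 25 (w(l) = (-5)² = 25)
E(Y, T) = 2*T*(25 + Y)/(5 + T) (E(Y, T) = (2*T/(5 + T))*(25 + Y) = 2*T*(25 + Y)/(5 + T))
11115/49087 + E(-52, 146)/(-26380) = 11115/49087 + (2*146*(25 - 52)/(5 + 146))/(-26380) = 11115*(1/49087) + (2*146*(-27)/151)*(-1/26380) = 11115/49087 + (2*146*(1/151)*(-27))*(-1/26380) = 11115/49087 - 7884/151*(-1/26380) = 11115/49087 + 1971/995845 = 11165567652/48883043515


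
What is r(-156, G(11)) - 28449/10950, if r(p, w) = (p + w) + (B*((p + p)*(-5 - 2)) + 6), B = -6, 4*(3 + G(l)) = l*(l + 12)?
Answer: -96333341/7300 ≈ -13196.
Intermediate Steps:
G(l) = -3 + l*(12 + l)/4 (G(l) = -3 + (l*(l + 12))/4 = -3 + (l*(12 + l))/4 = -3 + l*(12 + l)/4)
r(p, w) = 6 + w + 85*p (r(p, w) = (p + w) + (-6*(p + p)*(-5 - 2) + 6) = (p + w) + (-6*2*p*(-7) + 6) = (p + w) + (-(-84)*p + 6) = (p + w) + (84*p + 6) = (p + w) + (6 + 84*p) = 6 + w + 85*p)
r(-156, G(11)) - 28449/10950 = (6 + (-3 + 3*11 + (¼)*11²) + 85*(-156)) - 28449/10950 = (6 + (-3 + 33 + (¼)*121) - 13260) - 28449*1/10950 = (6 + (-3 + 33 + 121/4) - 13260) - 9483/3650 = (6 + 241/4 - 13260) - 9483/3650 = -52775/4 - 9483/3650 = -96333341/7300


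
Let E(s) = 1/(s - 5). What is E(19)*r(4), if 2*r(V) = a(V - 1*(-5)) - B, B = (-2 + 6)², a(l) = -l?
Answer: -25/28 ≈ -0.89286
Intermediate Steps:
E(s) = 1/(-5 + s)
B = 16 (B = 4² = 16)
r(V) = -21/2 - V/2 (r(V) = (-(V - 1*(-5)) - 1*16)/2 = (-(V + 5) - 16)/2 = (-(5 + V) - 16)/2 = ((-5 - V) - 16)/2 = (-21 - V)/2 = -21/2 - V/2)
E(19)*r(4) = (-21/2 - ½*4)/(-5 + 19) = (-21/2 - 2)/14 = (1/14)*(-25/2) = -25/28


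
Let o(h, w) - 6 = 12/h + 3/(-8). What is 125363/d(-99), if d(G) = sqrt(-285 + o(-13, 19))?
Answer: -250726*I*sqrt(84214)/9717 ≈ -7487.9*I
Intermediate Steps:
o(h, w) = 45/8 + 12/h (o(h, w) = 6 + (12/h + 3/(-8)) = 6 + (12/h + 3*(-1/8)) = 6 + (12/h - 3/8) = 6 + (-3/8 + 12/h) = 45/8 + 12/h)
d(G) = 3*I*sqrt(84214)/52 (d(G) = sqrt(-285 + (45/8 + 12/(-13))) = sqrt(-285 + (45/8 + 12*(-1/13))) = sqrt(-285 + (45/8 - 12/13)) = sqrt(-285 + 489/104) = sqrt(-29151/104) = 3*I*sqrt(84214)/52)
125363/d(-99) = 125363/((3*I*sqrt(84214)/52)) = 125363*(-2*I*sqrt(84214)/9717) = -250726*I*sqrt(84214)/9717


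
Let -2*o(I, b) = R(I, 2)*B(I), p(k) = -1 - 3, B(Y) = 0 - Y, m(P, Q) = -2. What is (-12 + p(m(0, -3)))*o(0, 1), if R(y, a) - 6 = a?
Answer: 0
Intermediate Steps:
R(y, a) = 6 + a
B(Y) = -Y
p(k) = -4
o(I, b) = 4*I (o(I, b) = -(6 + 2)*(-I)/2 = -4*(-I) = -(-4)*I = 4*I)
(-12 + p(m(0, -3)))*o(0, 1) = (-12 - 4)*(4*0) = -16*0 = 0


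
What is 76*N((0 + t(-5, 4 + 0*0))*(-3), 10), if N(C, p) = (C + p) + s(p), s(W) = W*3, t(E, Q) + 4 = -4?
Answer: 4864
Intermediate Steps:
t(E, Q) = -8 (t(E, Q) = -4 - 4 = -8)
s(W) = 3*W
N(C, p) = C + 4*p (N(C, p) = (C + p) + 3*p = C + 4*p)
76*N((0 + t(-5, 4 + 0*0))*(-3), 10) = 76*((0 - 8)*(-3) + 4*10) = 76*(-8*(-3) + 40) = 76*(24 + 40) = 76*64 = 4864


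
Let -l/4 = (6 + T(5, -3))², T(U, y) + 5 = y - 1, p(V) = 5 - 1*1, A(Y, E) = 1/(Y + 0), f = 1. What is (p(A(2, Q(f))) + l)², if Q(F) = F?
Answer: 1024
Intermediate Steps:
A(Y, E) = 1/Y
p(V) = 4 (p(V) = 5 - 1 = 4)
T(U, y) = -6 + y (T(U, y) = -5 + (y - 1) = -5 + (-1 + y) = -6 + y)
l = -36 (l = -4*(6 + (-6 - 3))² = -4*(6 - 9)² = -4*(-3)² = -4*9 = -36)
(p(A(2, Q(f))) + l)² = (4 - 36)² = (-32)² = 1024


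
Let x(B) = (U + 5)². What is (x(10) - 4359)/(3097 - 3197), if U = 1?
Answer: 4323/100 ≈ 43.230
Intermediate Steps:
x(B) = 36 (x(B) = (1 + 5)² = 6² = 36)
(x(10) - 4359)/(3097 - 3197) = (36 - 4359)/(3097 - 3197) = -4323/(-100) = -4323*(-1/100) = 4323/100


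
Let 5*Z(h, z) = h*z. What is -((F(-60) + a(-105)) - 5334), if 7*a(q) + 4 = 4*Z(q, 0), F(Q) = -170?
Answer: 38532/7 ≈ 5504.6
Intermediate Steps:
Z(h, z) = h*z/5 (Z(h, z) = (h*z)/5 = h*z/5)
a(q) = -4/7 (a(q) = -4/7 + (4*((1/5)*q*0))/7 = -4/7 + (4*0)/7 = -4/7 + (1/7)*0 = -4/7 + 0 = -4/7)
-((F(-60) + a(-105)) - 5334) = -((-170 - 4/7) - 5334) = -(-1194/7 - 5334) = -1*(-38532/7) = 38532/7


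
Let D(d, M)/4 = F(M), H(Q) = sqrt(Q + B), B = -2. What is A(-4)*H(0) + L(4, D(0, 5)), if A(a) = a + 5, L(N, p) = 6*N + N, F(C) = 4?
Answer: 28 + I*sqrt(2) ≈ 28.0 + 1.4142*I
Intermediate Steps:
H(Q) = sqrt(-2 + Q) (H(Q) = sqrt(Q - 2) = sqrt(-2 + Q))
D(d, M) = 16 (D(d, M) = 4*4 = 16)
L(N, p) = 7*N
A(a) = 5 + a
A(-4)*H(0) + L(4, D(0, 5)) = (5 - 4)*sqrt(-2 + 0) + 7*4 = 1*sqrt(-2) + 28 = 1*(I*sqrt(2)) + 28 = I*sqrt(2) + 28 = 28 + I*sqrt(2)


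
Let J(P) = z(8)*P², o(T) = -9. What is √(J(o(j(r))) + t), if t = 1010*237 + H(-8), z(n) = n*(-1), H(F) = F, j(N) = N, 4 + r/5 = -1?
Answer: 17*√826 ≈ 488.58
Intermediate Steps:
r = -25 (r = -20 + 5*(-1) = -20 - 5 = -25)
z(n) = -n
J(P) = -8*P² (J(P) = (-1*8)*P² = -8*P²)
t = 239362 (t = 1010*237 - 8 = 239370 - 8 = 239362)
√(J(o(j(r))) + t) = √(-8*(-9)² + 239362) = √(-8*81 + 239362) = √(-648 + 239362) = √238714 = 17*√826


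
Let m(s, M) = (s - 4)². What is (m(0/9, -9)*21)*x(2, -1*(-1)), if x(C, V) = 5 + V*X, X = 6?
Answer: 3696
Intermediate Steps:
x(C, V) = 5 + 6*V (x(C, V) = 5 + V*6 = 5 + 6*V)
m(s, M) = (-4 + s)²
(m(0/9, -9)*21)*x(2, -1*(-1)) = ((-4 + 0/9)²*21)*(5 + 6*(-1*(-1))) = ((-4 + 0*(⅑))²*21)*(5 + 6*1) = ((-4 + 0)²*21)*(5 + 6) = ((-4)²*21)*11 = (16*21)*11 = 336*11 = 3696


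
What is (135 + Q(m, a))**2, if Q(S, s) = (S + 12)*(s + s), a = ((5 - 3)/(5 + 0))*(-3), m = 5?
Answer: 221841/25 ≈ 8873.6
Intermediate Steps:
a = -6/5 (a = (2/5)*(-3) = -6/5 ≈ -1.2000)
Q(S, s) = 2*s*(12 + S) (Q(S, s) = (12 + S)*(2*s) = 2*s*(12 + S))
(135 + Q(m, a))**2 = (135 + 2*(-6/5)*(12 + 5))**2 = (135 + 2*(-6/5)*17)**2 = (135 - 204/5)**2 = (471/5)**2 = 221841/25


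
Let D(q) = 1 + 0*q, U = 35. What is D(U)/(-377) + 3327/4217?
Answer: 1250062/1589809 ≈ 0.78630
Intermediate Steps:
D(q) = 1 (D(q) = 1 + 0 = 1)
D(U)/(-377) + 3327/4217 = 1/(-377) + 3327/4217 = 1*(-1/377) + 3327*(1/4217) = -1/377 + 3327/4217 = 1250062/1589809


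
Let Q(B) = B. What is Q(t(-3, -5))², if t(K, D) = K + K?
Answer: 36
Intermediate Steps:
t(K, D) = 2*K
Q(t(-3, -5))² = (2*(-3))² = (-6)² = 36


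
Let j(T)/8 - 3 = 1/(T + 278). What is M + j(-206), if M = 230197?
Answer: 2071990/9 ≈ 2.3022e+5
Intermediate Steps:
j(T) = 24 + 8/(278 + T) (j(T) = 24 + 8/(T + 278) = 24 + 8/(278 + T))
M + j(-206) = 230197 + 8*(835 + 3*(-206))/(278 - 206) = 230197 + 8*(835 - 618)/72 = 230197 + 8*(1/72)*217 = 230197 + 217/9 = 2071990/9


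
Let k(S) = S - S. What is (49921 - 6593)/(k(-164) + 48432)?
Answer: 2708/3027 ≈ 0.89462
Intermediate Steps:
k(S) = 0
(49921 - 6593)/(k(-164) + 48432) = (49921 - 6593)/(0 + 48432) = 43328/48432 = 43328*(1/48432) = 2708/3027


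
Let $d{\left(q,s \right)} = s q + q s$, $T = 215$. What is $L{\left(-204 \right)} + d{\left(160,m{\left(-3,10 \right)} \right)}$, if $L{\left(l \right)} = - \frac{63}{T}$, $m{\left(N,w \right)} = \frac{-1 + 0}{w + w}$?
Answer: $- \frac{3503}{215} \approx -16.293$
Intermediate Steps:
$m{\left(N,w \right)} = - \frac{1}{2 w}$
$L{\left(l \right)} = - \frac{63}{215}$
$d{\left(q,s \right)} = 2 q s$ ($d{\left(q,s \right)} = q s + q s = 2 q s$)
$L{\left(-204 \right)} + d{\left(160,m{\left(-3,10 \right)} \right)} = - \frac{63}{215} + 2 \cdot 160 \left(- \frac{1}{2 \cdot 10}\right) = - \frac{63}{215} + 2 \cdot 160 \left(\left(- \frac{1}{2}\right) \frac{1}{10}\right) = - \frac{63}{215} + 2 \cdot 160 \left(- \frac{1}{20}\right) = - \frac{63}{215} - 16 = - \frac{3503}{215}$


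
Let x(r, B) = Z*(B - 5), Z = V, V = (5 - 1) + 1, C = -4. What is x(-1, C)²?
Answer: 2025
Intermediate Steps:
V = 5 (V = 4 + 1 = 5)
Z = 5
x(r, B) = -25 + 5*B (x(r, B) = 5*(B - 5) = 5*(-5 + B) = -25 + 5*B)
x(-1, C)² = (-25 + 5*(-4))² = (-25 - 20)² = (-45)² = 2025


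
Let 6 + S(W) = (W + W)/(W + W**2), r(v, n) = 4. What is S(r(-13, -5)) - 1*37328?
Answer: -186668/5 ≈ -37334.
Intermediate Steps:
S(W) = -6 + 2*W/(W + W**2) (S(W) = -6 + (W + W)/(W + W**2) = -6 + (2*W)/(W + W**2) = -6 + 2*W/(W + W**2))
S(r(-13, -5)) - 1*37328 = 2*(-2 - 3*4)/(1 + 4) - 1*37328 = 2*(-2 - 12)/5 - 37328 = 2*(1/5)*(-14) - 37328 = -28/5 - 37328 = -186668/5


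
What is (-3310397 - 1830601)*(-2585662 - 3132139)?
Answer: 29395203505398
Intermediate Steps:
(-3310397 - 1830601)*(-2585662 - 3132139) = -5140998*(-5717801) = 29395203505398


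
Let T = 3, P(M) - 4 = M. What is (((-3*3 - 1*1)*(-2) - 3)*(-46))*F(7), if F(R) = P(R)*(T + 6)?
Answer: -77418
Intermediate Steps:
P(M) = 4 + M
F(R) = 36 + 9*R (F(R) = (4 + R)*(3 + 6) = (4 + R)*9 = 36 + 9*R)
(((-3*3 - 1*1)*(-2) - 3)*(-46))*F(7) = (((-3*3 - 1*1)*(-2) - 3)*(-46))*(36 + 9*7) = (((-9 - 1)*(-2) - 3)*(-46))*(36 + 63) = ((-10*(-2) - 3)*(-46))*99 = ((20 - 3)*(-46))*99 = (17*(-46))*99 = -782*99 = -77418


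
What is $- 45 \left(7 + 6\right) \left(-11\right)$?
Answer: $6435$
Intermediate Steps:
$- 45 \left(7 + 6\right) \left(-11\right) = \left(-45\right) 13 \left(-11\right) = \left(-585\right) \left(-11\right) = 6435$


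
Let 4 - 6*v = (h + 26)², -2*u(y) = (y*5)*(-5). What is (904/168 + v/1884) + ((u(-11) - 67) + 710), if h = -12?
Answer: 1122879/2198 ≈ 510.86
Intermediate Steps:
u(y) = 25*y/2 (u(y) = -y*5*(-5)/2 = -5*y*(-5)/2 = -(-25)*y/2 = 25*y/2)
v = -32 (v = ⅔ - (-12 + 26)²/6 = ⅔ - ⅙*14² = ⅔ - ⅙*196 = ⅔ - 98/3 = -32)
(904/168 + v/1884) + ((u(-11) - 67) + 710) = (904/168 - 32/1884) + (((25/2)*(-11) - 67) + 710) = (904*(1/168) - 32*1/1884) + ((-275/2 - 67) + 710) = (113/21 - 8/471) + (-409/2 + 710) = 5895/1099 + 1011/2 = 1122879/2198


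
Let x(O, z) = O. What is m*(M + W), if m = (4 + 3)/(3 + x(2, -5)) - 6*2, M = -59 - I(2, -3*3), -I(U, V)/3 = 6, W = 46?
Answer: -53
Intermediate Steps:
I(U, V) = -18 (I(U, V) = -3*6 = -18)
M = -41 (M = -59 - 1*(-18) = -59 + 18 = -41)
m = -53/5 (m = (4 + 3)/(3 + 2) - 6*2 = 7/5 - 12 = -53/5 ≈ -10.600)
m*(M + W) = -53*(-41 + 46)/5 = -53/5*5 = -53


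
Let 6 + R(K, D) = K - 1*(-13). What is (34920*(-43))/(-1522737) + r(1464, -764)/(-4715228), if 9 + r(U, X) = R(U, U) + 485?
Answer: 786359220749/797783571004 ≈ 0.98568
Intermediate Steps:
R(K, D) = 7 + K (R(K, D) = -6 + (K - 1*(-13)) = -6 + (K + 13) = -6 + (13 + K) = 7 + K)
r(U, X) = 483 + U (r(U, X) = -9 + ((7 + U) + 485) = -9 + (492 + U) = 483 + U)
(34920*(-43))/(-1522737) + r(1464, -764)/(-4715228) = (34920*(-43))/(-1522737) + (483 + 1464)/(-4715228) = -1501560*(-1/1522737) + 1947*(-1/4715228) = 166840/169193 - 1947/4715228 = 786359220749/797783571004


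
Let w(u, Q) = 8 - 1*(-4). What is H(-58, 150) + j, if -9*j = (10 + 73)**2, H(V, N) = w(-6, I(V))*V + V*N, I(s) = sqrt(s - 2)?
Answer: -91453/9 ≈ -10161.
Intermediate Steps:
I(s) = sqrt(-2 + s)
w(u, Q) = 12 (w(u, Q) = 8 + 4 = 12)
H(V, N) = 12*V + N*V (H(V, N) = 12*V + V*N = 12*V + N*V)
j = -6889/9 (j = -(10 + 73)**2/9 = -1/9*83**2 = -1/9*6889 = -6889/9 ≈ -765.44)
H(-58, 150) + j = -58*(12 + 150) - 6889/9 = -58*162 - 6889/9 = -9396 - 6889/9 = -91453/9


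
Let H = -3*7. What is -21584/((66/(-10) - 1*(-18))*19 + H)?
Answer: -53960/489 ≈ -110.35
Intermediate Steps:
H = -21
-21584/((66/(-10) - 1*(-18))*19 + H) = -21584/((66/(-10) - 1*(-18))*19 - 21) = -21584/((66*(-1/10) + 18)*19 - 21) = -21584/((-33/5 + 18)*19 - 21) = -21584/((57/5)*19 - 21) = -21584/(1083/5 - 21) = -21584/978/5 = -21584*5/978 = -53960/489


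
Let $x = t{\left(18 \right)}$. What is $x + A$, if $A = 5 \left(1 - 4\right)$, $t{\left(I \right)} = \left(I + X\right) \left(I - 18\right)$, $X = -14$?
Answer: $-15$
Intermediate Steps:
$t{\left(I \right)} = \left(-18 + I\right) \left(-14 + I\right)$ ($t{\left(I \right)} = \left(I - 14\right) \left(I - 18\right) = \left(-14 + I\right) \left(-18 + I\right) = \left(-18 + I\right) \left(-14 + I\right)$)
$A = -15$ ($A = 5 \left(-3\right) = -15$)
$x = 0$ ($x = 252 + 18^{2} - 576 = 252 + 324 - 576 = 0$)
$x + A = 0 - 15 = -15$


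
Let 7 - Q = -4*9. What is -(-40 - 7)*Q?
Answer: 2021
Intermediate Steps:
Q = 43 (Q = 7 - (-4)*9 = 7 - 1*(-36) = 7 + 36 = 43)
-(-40 - 7)*Q = -(-40 - 7)*43 = -(-47)*43 = -1*(-2021) = 2021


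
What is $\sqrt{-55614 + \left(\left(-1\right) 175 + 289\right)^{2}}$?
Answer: $i \sqrt{42618} \approx 206.44 i$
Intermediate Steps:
$\sqrt{-55614 + \left(\left(-1\right) 175 + 289\right)^{2}} = \sqrt{-55614 + \left(-175 + 289\right)^{2}} = \sqrt{-55614 + 114^{2}} = \sqrt{-55614 + 12996} = \sqrt{-42618} = i \sqrt{42618}$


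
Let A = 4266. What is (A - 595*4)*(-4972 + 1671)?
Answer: -6225686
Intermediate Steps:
(A - 595*4)*(-4972 + 1671) = (4266 - 595*4)*(-4972 + 1671) = (4266 - 2380)*(-3301) = 1886*(-3301) = -6225686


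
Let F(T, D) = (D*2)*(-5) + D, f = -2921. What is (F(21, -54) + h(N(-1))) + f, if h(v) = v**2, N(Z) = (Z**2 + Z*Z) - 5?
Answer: -2426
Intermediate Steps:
N(Z) = -5 + 2*Z**2 (N(Z) = (Z**2 + Z**2) - 5 = 2*Z**2 - 5 = -5 + 2*Z**2)
F(T, D) = -9*D (F(T, D) = (2*D)*(-5) + D = -10*D + D = -9*D)
(F(21, -54) + h(N(-1))) + f = (-9*(-54) + (-5 + 2*(-1)**2)**2) - 2921 = (486 + (-5 + 2*1)**2) - 2921 = (486 + (-5 + 2)**2) - 2921 = (486 + (-3)**2) - 2921 = (486 + 9) - 2921 = 495 - 2921 = -2426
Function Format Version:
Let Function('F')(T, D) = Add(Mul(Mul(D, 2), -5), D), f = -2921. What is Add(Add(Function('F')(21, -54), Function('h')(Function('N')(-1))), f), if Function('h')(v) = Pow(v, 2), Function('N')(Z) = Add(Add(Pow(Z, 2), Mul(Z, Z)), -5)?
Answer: -2426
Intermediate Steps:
Function('N')(Z) = Add(-5, Mul(2, Pow(Z, 2))) (Function('N')(Z) = Add(Add(Pow(Z, 2), Pow(Z, 2)), -5) = Add(Mul(2, Pow(Z, 2)), -5) = Add(-5, Mul(2, Pow(Z, 2))))
Function('F')(T, D) = Mul(-9, D) (Function('F')(T, D) = Add(Mul(Mul(2, D), -5), D) = Add(Mul(-10, D), D) = Mul(-9, D))
Add(Add(Function('F')(21, -54), Function('h')(Function('N')(-1))), f) = Add(Add(Mul(-9, -54), Pow(Add(-5, Mul(2, Pow(-1, 2))), 2)), -2921) = Add(Add(486, Pow(Add(-5, Mul(2, 1)), 2)), -2921) = Add(Add(486, Pow(Add(-5, 2), 2)), -2921) = Add(Add(486, Pow(-3, 2)), -2921) = Add(Add(486, 9), -2921) = Add(495, -2921) = -2426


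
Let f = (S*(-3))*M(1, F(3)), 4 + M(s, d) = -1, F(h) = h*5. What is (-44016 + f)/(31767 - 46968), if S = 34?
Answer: 4834/1689 ≈ 2.8620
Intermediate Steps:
F(h) = 5*h
M(s, d) = -5 (M(s, d) = -4 - 1 = -5)
f = 510 (f = (34*(-3))*(-5) = -102*(-5) = 510)
(-44016 + f)/(31767 - 46968) = (-44016 + 510)/(31767 - 46968) = -43506/(-15201) = -43506*(-1/15201) = 4834/1689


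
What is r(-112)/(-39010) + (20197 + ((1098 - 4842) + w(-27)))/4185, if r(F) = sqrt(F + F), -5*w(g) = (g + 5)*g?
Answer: 81671/20925 - 2*I*sqrt(14)/19505 ≈ 3.903 - 0.00038366*I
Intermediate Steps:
w(g) = -g*(5 + g)/5 (w(g) = -(g + 5)*g/5 = -(5 + g)*g/5 = -g*(5 + g)/5)
r(F) = sqrt(2)*sqrt(F) (r(F) = sqrt(2*F) = sqrt(2)*sqrt(F))
r(-112)/(-39010) + (20197 + ((1098 - 4842) + w(-27)))/4185 = (sqrt(2)*sqrt(-112))/(-39010) + (20197 + ((1098 - 4842) - 1/5*(-27)*(5 - 27)))/4185 = (sqrt(2)*(4*I*sqrt(7)))*(-1/39010) + (20197 + (-3744 - 1/5*(-27)*(-22)))*(1/4185) = (4*I*sqrt(14))*(-1/39010) + (20197 + (-3744 - 594/5))*(1/4185) = -2*I*sqrt(14)/19505 + (20197 - 19314/5)*(1/4185) = -2*I*sqrt(14)/19505 + (81671/5)*(1/4185) = -2*I*sqrt(14)/19505 + 81671/20925 = 81671/20925 - 2*I*sqrt(14)/19505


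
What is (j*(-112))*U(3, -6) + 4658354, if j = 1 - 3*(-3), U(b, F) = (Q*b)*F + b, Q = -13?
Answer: 4392914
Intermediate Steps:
U(b, F) = b - 13*F*b (U(b, F) = (-13*b)*F + b = -13*F*b + b = b - 13*F*b)
j = 10 (j = 1 + 9 = 10)
(j*(-112))*U(3, -6) + 4658354 = (10*(-112))*(3*(1 - 13*(-6))) + 4658354 = -3360*(1 + 78) + 4658354 = -3360*79 + 4658354 = -1120*237 + 4658354 = -265440 + 4658354 = 4392914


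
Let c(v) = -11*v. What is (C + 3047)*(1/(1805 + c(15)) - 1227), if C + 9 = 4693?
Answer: -15556928949/1640 ≈ -9.4859e+6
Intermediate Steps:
C = 4684 (C = -9 + 4693 = 4684)
(C + 3047)*(1/(1805 + c(15)) - 1227) = (4684 + 3047)*(1/(1805 - 11*15) - 1227) = 7731*(1/(1805 - 165) - 1227) = 7731*(1/1640 - 1227) = 7731*(-2012279/1640) = -15556928949/1640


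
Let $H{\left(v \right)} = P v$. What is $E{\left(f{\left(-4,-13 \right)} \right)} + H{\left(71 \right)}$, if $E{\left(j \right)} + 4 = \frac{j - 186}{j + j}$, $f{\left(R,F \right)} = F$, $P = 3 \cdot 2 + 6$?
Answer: $\frac{22247}{26} \approx 855.65$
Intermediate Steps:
$P = 12$ ($P = 6 + 6 = 12$)
$H{\left(v \right)} = 12 v$
$E{\left(j \right)} = -4 + \frac{-186 + j}{2 j}$ ($E{\left(j \right)} = -4 + \frac{j - 186}{j + j} = -4 + \frac{-186 + j}{2 j}$)
$E{\left(f{\left(-4,-13 \right)} \right)} + H{\left(71 \right)} = \left(- \frac{7}{2} - \frac{93}{-13}\right) + 12 \cdot 71 = \left(- \frac{7}{2} - - \frac{93}{13}\right) + 852 = \left(- \frac{7}{2} + \frac{93}{13}\right) + 852 = \frac{95}{26} + 852 = \frac{22247}{26}$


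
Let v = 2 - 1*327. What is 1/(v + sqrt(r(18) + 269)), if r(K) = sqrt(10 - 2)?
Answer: -1/(325 - sqrt(269 + 2*sqrt(2))) ≈ -0.0032414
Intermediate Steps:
r(K) = 2*sqrt(2) (r(K) = sqrt(8) = 2*sqrt(2))
v = -325 (v = 2 - 327 = -325)
1/(v + sqrt(r(18) + 269)) = 1/(-325 + sqrt(2*sqrt(2) + 269)) = 1/(-325 + sqrt(269 + 2*sqrt(2)))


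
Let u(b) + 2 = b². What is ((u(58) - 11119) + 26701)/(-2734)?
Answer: -9472/1367 ≈ -6.9290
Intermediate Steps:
u(b) = -2 + b²
((u(58) - 11119) + 26701)/(-2734) = (((-2 + 58²) - 11119) + 26701)/(-2734) = (((-2 + 3364) - 11119) + 26701)*(-1/2734) = ((3362 - 11119) + 26701)*(-1/2734) = (-7757 + 26701)*(-1/2734) = 18944*(-1/2734) = -9472/1367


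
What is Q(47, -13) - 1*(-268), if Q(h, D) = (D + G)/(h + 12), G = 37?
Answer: 15836/59 ≈ 268.41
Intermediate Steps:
Q(h, D) = (37 + D)/(12 + h) (Q(h, D) = (D + 37)/(h + 12) = (37 + D)/(12 + h))
Q(47, -13) - 1*(-268) = (37 - 13)/(12 + 47) - 1*(-268) = 24/59 + 268 = 15836/59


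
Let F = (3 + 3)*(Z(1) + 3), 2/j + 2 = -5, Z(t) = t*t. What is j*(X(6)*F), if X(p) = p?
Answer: -288/7 ≈ -41.143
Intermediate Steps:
Z(t) = t²
j = -2/7 (j = 2/(-2 - 5) = 2/(-7) = 2*(-⅐) = -2/7 ≈ -0.28571)
F = 24 (F = (3 + 3)*(1² + 3) = 6*(1 + 3) = 6*4 = 24)
j*(X(6)*F) = -12*24/7 = -2/7*144 = -288/7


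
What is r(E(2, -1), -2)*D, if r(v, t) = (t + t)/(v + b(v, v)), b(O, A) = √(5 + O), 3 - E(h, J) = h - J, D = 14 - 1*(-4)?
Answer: -72*√5/5 ≈ -32.199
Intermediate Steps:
D = 18 (D = 14 + 4 = 18)
E(h, J) = 3 + J - h (E(h, J) = 3 - (h - J) = 3 + (J - h) = 3 + J - h)
r(v, t) = 2*t/(v + √(5 + v)) (r(v, t) = (t + t)/(v + √(5 + v)) = (2*t)/(v + √(5 + v)) = 2*t/(v + √(5 + v)))
r(E(2, -1), -2)*D = (2*(-2)/((3 - 1 - 1*2) + √(5 + (3 - 1 - 1*2))))*18 = (2*(-2)/((3 - 1 - 2) + √(5 + (3 - 1 - 2))))*18 = (2*(-2)/(0 + √(5 + 0)))*18 = (2*(-2)/(0 + √5))*18 = (2*(-2)/√5)*18 = (2*(-2)*(√5/5))*18 = -4*√5/5*18 = -72*√5/5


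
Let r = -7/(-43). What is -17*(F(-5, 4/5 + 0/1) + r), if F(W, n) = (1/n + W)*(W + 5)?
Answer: -119/43 ≈ -2.7674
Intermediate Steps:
r = 7/43 (r = -7*(-1/43) = 7/43 ≈ 0.16279)
F(W, n) = (5 + W)*(W + 1/n) (F(W, n) = (W + 1/n)*(5 + W) = (5 + W)*(W + 1/n))
-17*(F(-5, 4/5 + 0/1) + r) = -17*((5 - 5 - 5*(4/5 + 0/1)*(5 - 5))/(4/5 + 0/1) + 7/43) = -17*((5 - 5 - 5*(4*(⅕) + 0*1)*0)/(4*(⅕) + 0*1) + 7/43) = -17*((5 - 5 - 5*(⅘ + 0)*0)/(⅘ + 0) + 7/43) = -17*((5 - 5 - 5*⅘*0)/(⅘) + 7/43) = -17*(5*(5 - 5 + 0)/4 + 7/43) = -17*((5/4)*0 + 7/43) = -17*(0 + 7/43) = -17*7/43 = -119/43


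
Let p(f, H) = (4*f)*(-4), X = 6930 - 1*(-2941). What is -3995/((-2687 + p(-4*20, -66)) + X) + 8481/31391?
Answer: -53623861/265693424 ≈ -0.20183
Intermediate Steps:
X = 9871 (X = 6930 + 2941 = 9871)
p(f, H) = -16*f
-3995/((-2687 + p(-4*20, -66)) + X) + 8481/31391 = -3995/((-2687 - (-64)*20) + 9871) + 8481/31391 = -3995/((-2687 - 16*(-80)) + 9871) + 8481*(1/31391) = -3995/((-2687 + 1280) + 9871) + 8481/31391 = -3995/(-1407 + 9871) + 8481/31391 = -3995/8464 + 8481/31391 = -53623861/265693424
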